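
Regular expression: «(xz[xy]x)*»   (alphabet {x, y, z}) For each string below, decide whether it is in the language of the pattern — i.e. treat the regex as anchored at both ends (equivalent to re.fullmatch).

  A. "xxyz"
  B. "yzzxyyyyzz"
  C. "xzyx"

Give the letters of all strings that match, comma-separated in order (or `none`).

C

A → no match
B → no match
C → match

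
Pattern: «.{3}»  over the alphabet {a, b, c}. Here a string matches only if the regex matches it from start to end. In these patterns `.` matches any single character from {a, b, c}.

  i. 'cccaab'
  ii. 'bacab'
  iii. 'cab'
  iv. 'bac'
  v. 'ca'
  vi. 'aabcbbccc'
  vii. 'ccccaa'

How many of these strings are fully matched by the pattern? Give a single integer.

2

i. 'cccaab' → no match
ii. 'bacab' → no match
iii. 'cab' → match
iv. 'bac' → match
v. 'ca' → no match
vi. 'aabcbbccc' → no match
vii. 'ccccaa' → no match
Total matched: 2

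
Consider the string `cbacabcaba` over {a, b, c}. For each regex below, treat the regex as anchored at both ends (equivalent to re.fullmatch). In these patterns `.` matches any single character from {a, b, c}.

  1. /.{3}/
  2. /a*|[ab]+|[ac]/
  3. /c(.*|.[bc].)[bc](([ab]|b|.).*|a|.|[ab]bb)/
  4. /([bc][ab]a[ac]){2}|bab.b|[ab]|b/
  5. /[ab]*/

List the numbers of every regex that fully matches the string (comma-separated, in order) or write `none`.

1 → no match
2 → no match
3 → match
4 → no match
5 → no match

3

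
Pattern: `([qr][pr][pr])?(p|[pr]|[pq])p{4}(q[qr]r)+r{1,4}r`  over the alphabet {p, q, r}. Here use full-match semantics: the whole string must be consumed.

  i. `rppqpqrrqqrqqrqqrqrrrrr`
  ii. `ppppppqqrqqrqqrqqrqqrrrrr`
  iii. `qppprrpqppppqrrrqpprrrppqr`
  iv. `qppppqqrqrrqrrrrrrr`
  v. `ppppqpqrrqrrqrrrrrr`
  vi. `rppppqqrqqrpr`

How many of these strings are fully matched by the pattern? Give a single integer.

1

i → no match
ii → no match
iii → no match — must end with `rr`
iv → match
v → no match
vi → no match — must end with `rr`
Total matched: 1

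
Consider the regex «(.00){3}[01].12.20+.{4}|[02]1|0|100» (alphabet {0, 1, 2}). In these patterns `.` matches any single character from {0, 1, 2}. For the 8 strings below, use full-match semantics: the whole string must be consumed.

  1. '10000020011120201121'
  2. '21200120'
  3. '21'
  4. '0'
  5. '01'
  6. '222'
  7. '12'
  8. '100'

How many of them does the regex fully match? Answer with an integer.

1 → match
2 → no match
3 → match
4 → match
5 → match
6 → no match
7 → no match
8 → match
Total matched: 5

5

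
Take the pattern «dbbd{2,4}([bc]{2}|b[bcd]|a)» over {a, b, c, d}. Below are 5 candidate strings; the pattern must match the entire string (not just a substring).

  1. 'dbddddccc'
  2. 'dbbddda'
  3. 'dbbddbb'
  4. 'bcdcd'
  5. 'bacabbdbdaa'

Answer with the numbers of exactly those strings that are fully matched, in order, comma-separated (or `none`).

1. 'dbddddccc' → no match — must start with 'dbbd'
2. 'dbbddda' → match
3. 'dbbddbb' → match
4. 'bcdcd' → no match — must start with 'dbbd'
5. 'bacabbdbdaa' → no match — must start with 'dbbd'

2, 3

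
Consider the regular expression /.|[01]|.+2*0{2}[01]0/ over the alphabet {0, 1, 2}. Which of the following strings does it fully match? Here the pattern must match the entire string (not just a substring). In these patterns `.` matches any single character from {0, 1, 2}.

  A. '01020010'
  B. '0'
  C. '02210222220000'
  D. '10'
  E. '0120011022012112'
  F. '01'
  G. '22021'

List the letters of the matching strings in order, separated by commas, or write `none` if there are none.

A → match
B → match
C → match
D → no match
E → no match
F → no match
G → no match

A, B, C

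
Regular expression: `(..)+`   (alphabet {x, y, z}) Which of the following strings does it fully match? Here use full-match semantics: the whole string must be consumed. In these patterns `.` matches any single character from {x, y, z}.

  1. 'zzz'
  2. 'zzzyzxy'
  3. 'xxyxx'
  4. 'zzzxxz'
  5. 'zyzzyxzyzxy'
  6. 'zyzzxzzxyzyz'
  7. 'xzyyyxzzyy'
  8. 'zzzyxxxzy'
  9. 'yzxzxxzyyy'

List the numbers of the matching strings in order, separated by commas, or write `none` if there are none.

1 → no match
2 → no match
3 → no match
4 → match
5 → no match
6 → match
7 → match
8 → no match
9 → match

4, 6, 7, 9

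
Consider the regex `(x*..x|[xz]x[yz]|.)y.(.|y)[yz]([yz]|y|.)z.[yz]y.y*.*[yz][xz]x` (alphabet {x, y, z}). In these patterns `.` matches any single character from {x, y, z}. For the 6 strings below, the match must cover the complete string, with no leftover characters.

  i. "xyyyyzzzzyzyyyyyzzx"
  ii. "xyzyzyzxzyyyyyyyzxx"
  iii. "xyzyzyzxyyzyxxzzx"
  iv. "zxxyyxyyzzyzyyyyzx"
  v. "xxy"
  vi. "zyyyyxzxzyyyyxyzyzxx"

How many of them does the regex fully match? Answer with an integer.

i → match
ii → match
iii → match
iv → no match
v → no match — must end with "x"
vi → match
Total matched: 4

4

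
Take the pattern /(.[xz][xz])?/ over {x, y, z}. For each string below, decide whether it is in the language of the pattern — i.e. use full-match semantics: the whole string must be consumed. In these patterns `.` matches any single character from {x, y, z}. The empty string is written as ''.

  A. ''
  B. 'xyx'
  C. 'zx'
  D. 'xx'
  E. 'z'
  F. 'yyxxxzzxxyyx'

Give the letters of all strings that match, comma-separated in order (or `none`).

A. '' → match
B. 'xyx' → no match
C. 'zx' → no match
D. 'xx' → no match
E. 'z' → no match
F. 'yyxxxzzxxyyx' → no match

A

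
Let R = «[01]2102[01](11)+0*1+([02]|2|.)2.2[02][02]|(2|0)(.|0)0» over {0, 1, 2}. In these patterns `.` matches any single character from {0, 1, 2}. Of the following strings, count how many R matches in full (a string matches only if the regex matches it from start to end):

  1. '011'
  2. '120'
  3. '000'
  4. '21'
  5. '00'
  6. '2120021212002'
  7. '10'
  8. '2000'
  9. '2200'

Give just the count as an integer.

1. '011' → no match
2. '120' → no match
3. '000' → match
4. '21' → no match
5. '00' → no match
6 → no match
7. '10' → no match
8. '2000' → no match
9. '2200' → no match
Total matched: 1

1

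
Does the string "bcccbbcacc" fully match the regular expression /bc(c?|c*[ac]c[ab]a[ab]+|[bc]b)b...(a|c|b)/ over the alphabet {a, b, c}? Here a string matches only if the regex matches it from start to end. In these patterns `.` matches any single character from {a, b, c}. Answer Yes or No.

No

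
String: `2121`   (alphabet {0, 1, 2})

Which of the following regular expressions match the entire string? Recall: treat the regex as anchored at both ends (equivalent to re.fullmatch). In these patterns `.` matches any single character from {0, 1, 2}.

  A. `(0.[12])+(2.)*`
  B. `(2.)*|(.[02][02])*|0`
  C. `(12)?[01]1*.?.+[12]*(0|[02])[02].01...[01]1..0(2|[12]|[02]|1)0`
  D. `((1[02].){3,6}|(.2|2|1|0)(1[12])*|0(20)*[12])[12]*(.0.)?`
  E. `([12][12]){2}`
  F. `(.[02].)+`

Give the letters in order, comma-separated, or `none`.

A → no match — must start with `0`
B → match
C → no match — must end with `0`
D → match
E → match
F → no match

B, D, E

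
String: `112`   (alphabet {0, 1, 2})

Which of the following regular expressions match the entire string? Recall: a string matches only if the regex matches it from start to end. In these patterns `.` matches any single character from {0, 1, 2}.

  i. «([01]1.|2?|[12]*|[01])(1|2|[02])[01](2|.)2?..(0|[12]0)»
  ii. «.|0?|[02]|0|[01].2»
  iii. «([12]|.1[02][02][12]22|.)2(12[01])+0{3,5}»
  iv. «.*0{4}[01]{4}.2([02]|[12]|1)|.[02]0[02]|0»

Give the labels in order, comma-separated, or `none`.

i → no match — must end with `0`
ii → match
iii → no match — must end with `0`
iv → no match

ii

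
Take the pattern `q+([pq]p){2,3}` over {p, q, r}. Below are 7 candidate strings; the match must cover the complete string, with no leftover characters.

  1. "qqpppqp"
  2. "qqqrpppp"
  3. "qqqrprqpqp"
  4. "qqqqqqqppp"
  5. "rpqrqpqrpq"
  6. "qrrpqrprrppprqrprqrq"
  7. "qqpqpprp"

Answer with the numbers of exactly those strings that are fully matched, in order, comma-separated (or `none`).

1. "qqpppqp" → match
2. "qqqrpppp" → no match
3. "qqqrprqpqp" → no match
4. "qqqqqqqppp" → match
5. "rpqrqpqrpq" → no match — must start with "q"
6 → no match — must end with "p"
7. "qqpqpprp" → no match

1, 4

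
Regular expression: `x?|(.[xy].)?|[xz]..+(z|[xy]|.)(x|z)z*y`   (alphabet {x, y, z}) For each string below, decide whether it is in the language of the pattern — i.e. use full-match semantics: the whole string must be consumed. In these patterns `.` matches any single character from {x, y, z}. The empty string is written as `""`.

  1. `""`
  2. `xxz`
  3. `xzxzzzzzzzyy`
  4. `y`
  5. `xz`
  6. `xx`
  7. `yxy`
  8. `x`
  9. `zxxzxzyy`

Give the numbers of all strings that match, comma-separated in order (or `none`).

1, 2, 7, 8

1. `""` → match
2. `xxz` → match
3. `xzxzzzzzzzyy` → no match
4. `y` → no match
5. `xz` → no match
6. `xx` → no match
7. `yxy` → match
8. `x` → match
9. `zxxzxzyy` → no match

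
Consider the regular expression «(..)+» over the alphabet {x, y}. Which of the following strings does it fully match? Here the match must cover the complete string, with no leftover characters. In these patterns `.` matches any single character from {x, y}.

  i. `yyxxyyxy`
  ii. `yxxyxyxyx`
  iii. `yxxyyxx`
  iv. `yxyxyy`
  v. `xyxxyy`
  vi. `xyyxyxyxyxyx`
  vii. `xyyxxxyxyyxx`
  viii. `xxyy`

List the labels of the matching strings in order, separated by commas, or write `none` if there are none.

i, iv, v, vi, vii, viii

i → match
ii → no match
iii → no match
iv → match
v → match
vi → match
vii → match
viii → match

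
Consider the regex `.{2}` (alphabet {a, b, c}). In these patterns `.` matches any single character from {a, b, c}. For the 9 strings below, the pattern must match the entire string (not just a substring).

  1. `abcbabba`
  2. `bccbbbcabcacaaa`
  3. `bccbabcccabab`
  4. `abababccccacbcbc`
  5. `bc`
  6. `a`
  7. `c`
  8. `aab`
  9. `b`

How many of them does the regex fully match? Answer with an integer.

1 → no match
2 → no match
3 → no match
4 → no match
5 → match
6 → no match
7 → no match
8 → no match
9 → no match
Total matched: 1

1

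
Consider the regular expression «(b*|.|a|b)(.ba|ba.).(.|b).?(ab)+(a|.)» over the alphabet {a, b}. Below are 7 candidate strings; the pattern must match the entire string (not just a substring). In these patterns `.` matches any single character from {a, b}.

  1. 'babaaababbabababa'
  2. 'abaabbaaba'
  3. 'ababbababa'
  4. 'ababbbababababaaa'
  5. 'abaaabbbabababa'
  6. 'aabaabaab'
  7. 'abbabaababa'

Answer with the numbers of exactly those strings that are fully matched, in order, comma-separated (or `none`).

1 → no match
2 → match
3 → match
4 → no match
5 → no match
6 → no match
7 → match

2, 3, 7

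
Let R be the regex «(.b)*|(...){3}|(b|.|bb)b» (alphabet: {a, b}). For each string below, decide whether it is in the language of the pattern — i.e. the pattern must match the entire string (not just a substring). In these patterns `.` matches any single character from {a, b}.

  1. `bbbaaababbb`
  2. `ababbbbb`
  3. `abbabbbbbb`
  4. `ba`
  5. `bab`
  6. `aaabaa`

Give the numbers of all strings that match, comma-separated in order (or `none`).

2

1 → no match
2 → match
3 → no match
4 → no match
5 → no match
6 → no match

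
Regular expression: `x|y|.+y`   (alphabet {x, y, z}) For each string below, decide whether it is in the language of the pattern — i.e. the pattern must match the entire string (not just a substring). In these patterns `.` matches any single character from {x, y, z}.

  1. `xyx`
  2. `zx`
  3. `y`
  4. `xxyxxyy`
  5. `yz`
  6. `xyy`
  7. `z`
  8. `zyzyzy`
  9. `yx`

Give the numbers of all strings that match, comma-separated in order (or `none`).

1. `xyx` → no match
2. `zx` → no match
3. `y` → match
4. `xxyxxyy` → match
5. `yz` → no match
6. `xyy` → match
7. `z` → no match
8. `zyzyzy` → match
9. `yx` → no match

3, 4, 6, 8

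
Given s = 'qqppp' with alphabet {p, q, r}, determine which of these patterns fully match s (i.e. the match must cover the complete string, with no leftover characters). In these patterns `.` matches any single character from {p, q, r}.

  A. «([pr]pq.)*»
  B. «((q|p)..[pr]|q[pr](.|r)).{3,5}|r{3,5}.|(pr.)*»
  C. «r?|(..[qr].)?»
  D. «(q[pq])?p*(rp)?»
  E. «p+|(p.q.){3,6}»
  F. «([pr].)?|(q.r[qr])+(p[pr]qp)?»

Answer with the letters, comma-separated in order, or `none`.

D

A → no match
B → no match
C → no match
D → match
E → no match — must start with 'p'
F → no match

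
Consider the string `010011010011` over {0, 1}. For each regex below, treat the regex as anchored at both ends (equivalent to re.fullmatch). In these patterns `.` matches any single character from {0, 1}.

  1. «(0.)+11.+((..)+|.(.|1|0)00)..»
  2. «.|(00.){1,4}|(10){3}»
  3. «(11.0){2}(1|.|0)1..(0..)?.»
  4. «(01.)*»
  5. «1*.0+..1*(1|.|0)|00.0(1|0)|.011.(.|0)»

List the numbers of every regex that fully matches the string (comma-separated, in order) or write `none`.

1 → match
2 → no match
3 → no match — must start with `11`
4 → match
5 → no match

1, 4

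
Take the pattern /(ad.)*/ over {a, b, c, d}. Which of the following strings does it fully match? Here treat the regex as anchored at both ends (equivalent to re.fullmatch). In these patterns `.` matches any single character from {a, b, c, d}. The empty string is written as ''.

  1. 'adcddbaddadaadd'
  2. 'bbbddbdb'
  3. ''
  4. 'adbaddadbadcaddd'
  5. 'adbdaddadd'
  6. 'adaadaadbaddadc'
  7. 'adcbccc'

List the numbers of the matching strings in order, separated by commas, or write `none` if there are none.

3, 6

1 → no match
2 → no match
3 → match
4 → no match
5 → no match
6 → match
7 → no match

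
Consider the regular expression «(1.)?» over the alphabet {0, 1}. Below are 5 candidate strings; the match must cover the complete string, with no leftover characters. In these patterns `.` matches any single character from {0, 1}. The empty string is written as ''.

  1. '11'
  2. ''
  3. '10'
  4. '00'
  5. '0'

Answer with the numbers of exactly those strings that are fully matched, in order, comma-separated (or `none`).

1, 2, 3

1 → match
2 → match
3 → match
4 → no match
5 → no match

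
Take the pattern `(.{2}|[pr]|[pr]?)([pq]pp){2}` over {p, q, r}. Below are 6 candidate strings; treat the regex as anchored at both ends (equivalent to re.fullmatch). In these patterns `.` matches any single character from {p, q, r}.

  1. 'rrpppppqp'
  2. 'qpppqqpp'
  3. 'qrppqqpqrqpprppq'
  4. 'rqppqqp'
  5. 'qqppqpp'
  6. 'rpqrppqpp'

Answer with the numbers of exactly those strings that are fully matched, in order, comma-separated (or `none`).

none

1 → no match — must end with 'pp'
2 → no match
3 → no match — must end with 'pp'
4 → no match — must end with 'pp'
5 → no match
6 → no match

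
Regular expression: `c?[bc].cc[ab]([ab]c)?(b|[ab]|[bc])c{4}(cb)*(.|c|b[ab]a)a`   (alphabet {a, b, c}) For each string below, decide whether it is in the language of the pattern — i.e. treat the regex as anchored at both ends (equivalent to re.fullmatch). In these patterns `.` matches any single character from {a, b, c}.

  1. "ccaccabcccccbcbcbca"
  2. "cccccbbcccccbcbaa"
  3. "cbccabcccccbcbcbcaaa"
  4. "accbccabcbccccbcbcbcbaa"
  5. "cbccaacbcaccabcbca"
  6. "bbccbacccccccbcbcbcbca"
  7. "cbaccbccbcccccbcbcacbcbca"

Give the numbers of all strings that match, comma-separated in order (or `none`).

1 → match
2 → match
3 → no match
4 → no match
5 → no match
6 → match
7 → no match

1, 2, 6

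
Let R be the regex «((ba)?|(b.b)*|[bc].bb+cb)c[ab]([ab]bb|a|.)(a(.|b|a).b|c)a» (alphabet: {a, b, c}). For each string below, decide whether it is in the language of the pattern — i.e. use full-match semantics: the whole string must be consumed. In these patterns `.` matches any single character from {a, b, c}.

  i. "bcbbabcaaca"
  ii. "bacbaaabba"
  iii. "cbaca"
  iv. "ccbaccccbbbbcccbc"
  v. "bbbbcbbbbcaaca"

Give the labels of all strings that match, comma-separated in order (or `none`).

i → match
ii → match
iii → match
iv → no match — must end with "a"
v → match

i, ii, iii, v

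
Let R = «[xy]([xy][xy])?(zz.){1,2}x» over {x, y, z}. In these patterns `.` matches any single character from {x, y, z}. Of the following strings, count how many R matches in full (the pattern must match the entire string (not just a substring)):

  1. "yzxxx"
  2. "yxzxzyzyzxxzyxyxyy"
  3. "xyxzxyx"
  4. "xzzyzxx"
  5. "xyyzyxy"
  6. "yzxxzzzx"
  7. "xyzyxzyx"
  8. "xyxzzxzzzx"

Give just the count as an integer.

1

1 → no match
2 → no match — must end with "x"
3 → no match
4 → no match
5 → no match — must end with "x"
6 → no match
7 → no match
8 → match
Total matched: 1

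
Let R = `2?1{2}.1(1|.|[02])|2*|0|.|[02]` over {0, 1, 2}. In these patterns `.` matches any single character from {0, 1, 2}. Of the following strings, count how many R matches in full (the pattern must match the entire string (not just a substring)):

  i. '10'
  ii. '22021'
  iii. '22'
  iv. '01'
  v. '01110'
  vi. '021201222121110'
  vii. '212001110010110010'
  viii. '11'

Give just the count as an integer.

1

i → no match
ii → no match
iii → match
iv → no match
v → no match
vi → no match
vii → no match
viii → no match
Total matched: 1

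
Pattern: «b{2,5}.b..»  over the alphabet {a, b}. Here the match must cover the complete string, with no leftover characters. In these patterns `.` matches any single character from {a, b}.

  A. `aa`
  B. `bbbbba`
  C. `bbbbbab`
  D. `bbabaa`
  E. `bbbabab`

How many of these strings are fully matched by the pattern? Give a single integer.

A. `aa` → no match — must start with `b`
B. `bbbbba` → match
C. `bbbbbab` → match
D. `bbabaa` → match
E. `bbbabab` → match
Total matched: 4

4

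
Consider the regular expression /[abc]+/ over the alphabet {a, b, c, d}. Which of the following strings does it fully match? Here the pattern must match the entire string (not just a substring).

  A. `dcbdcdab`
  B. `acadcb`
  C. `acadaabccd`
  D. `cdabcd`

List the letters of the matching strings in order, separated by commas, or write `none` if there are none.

A. `dcbdcdab` → no match
B. `acadcb` → no match
C. `acadaabccd` → no match
D. `cdabcd` → no match

none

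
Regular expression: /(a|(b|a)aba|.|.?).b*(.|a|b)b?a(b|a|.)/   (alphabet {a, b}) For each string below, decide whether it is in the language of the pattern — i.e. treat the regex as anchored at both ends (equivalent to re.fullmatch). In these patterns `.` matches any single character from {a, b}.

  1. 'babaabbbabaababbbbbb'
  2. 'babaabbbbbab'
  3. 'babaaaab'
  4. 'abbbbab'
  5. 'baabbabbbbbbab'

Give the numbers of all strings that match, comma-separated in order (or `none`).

2, 3, 4

1 → no match
2. 'babaabbbbbab' → match
3. 'babaaaab' → match
4. 'abbbbab' → match
5 → no match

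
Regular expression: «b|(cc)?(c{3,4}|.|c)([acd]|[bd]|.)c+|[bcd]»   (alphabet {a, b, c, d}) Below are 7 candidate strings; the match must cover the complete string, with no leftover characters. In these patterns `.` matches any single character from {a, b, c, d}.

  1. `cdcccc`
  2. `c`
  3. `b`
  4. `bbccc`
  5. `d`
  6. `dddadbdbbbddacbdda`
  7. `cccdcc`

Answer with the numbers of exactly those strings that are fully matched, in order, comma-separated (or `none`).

1. `cdcccc` → match
2. `c` → match
3. `b` → match
4. `bbccc` → match
5. `d` → match
6 → no match
7. `cccdcc` → match

1, 2, 3, 4, 5, 7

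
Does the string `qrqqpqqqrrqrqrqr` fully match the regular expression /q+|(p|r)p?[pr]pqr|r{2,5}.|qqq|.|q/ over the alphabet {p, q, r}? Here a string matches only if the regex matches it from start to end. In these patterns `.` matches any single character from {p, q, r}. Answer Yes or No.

No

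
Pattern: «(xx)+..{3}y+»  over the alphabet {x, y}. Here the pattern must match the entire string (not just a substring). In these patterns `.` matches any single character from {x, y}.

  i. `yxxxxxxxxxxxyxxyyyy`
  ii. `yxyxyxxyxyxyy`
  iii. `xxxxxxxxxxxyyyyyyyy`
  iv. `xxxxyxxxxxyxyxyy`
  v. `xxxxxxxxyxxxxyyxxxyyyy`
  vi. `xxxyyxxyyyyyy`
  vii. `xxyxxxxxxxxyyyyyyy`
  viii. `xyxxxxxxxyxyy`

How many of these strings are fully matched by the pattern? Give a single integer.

1

i → no match — must start with `xx`
ii → no match — must start with `xx`
iii → match
iv → no match
v → no match
vi → no match
vii → no match
viii → no match — must start with `xx`
Total matched: 1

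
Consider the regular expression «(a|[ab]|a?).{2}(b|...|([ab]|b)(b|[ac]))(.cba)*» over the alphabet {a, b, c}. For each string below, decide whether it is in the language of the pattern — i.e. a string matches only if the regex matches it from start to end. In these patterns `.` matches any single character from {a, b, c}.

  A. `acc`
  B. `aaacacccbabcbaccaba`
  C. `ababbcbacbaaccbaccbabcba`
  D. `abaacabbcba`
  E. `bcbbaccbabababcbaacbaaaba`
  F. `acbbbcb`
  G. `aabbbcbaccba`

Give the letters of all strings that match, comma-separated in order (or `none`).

G

A → no match
B → no match
C → no match
D → no match
E → no match
F → no match
G → match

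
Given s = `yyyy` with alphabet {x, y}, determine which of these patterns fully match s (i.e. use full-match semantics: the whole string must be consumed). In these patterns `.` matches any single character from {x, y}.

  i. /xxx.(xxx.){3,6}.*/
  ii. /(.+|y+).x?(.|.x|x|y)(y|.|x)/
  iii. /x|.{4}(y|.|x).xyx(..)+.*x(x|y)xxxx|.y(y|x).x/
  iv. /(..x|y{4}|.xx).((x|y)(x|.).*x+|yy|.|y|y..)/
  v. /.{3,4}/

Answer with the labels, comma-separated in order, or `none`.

ii, v

i → no match — must start with `xxx`
ii → match
iii → no match
iv → no match
v → match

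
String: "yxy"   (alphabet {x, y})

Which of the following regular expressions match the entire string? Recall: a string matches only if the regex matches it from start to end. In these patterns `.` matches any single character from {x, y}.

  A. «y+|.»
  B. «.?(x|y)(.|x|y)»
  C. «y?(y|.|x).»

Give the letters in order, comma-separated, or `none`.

A → no match
B → match
C → match

B, C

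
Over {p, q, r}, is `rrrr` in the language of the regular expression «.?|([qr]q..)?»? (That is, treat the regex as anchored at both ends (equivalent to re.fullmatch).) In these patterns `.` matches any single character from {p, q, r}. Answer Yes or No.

No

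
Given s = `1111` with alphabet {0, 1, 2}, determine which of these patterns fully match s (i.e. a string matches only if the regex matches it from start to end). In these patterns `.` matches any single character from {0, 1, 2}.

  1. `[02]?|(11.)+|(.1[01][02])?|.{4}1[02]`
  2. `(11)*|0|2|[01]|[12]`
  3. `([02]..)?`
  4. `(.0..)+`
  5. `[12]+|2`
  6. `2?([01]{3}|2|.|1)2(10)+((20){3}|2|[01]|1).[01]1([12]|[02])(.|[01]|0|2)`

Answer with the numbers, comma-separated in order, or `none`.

1 → no match
2 → match
3 → no match
4 → no match
5 → match
6 → no match

2, 5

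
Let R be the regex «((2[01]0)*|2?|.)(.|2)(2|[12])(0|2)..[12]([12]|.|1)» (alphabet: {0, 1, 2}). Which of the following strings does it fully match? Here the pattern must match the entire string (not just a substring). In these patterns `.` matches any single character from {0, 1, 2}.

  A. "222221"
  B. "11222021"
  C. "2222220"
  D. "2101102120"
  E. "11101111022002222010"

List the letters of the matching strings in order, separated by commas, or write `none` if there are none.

A → no match
B → match
C → match
D → match
E → no match

B, C, D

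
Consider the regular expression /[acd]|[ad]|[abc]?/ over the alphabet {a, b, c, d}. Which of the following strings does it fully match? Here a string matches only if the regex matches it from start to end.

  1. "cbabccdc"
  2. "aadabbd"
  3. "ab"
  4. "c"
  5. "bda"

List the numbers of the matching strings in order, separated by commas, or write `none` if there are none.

1 → no match
2 → no match
3 → no match
4 → match
5 → no match

4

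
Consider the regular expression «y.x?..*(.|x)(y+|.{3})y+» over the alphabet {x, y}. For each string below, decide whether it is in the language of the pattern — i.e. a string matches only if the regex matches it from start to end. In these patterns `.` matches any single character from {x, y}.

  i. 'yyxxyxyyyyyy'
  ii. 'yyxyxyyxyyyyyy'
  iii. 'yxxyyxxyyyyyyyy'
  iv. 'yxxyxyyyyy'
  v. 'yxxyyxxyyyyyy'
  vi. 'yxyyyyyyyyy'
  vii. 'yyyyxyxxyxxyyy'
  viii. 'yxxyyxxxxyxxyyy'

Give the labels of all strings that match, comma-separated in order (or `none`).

i, ii, iii, iv, v, vi, vii, viii

i → match
ii → match
iii → match
iv → match
v → match
vi → match
vii → match
viii → match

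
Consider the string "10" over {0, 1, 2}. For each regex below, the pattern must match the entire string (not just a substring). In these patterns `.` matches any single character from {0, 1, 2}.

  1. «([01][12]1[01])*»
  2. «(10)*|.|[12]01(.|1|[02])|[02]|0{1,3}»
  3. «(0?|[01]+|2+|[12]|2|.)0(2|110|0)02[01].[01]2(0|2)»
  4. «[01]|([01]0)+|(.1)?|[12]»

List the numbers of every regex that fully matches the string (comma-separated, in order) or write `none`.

2, 4

1 → no match
2 → match
3 → no match
4 → match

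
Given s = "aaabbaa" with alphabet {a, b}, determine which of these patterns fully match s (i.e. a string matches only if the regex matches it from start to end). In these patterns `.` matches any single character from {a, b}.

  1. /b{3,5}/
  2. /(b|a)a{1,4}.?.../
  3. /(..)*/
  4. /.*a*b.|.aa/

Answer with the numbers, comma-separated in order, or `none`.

1 → no match — must start with "b"
2 → match
3 → no match
4 → no match

2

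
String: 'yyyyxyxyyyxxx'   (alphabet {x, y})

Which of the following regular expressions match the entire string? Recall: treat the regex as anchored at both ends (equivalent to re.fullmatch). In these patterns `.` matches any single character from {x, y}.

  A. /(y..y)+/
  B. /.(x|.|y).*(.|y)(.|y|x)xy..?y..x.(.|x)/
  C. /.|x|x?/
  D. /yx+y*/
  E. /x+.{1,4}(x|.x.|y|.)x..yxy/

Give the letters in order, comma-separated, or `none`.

B

A → no match — must end with 'y'
B → match
C → no match
D → no match — must start with 'yx'
E → no match — must start with 'x'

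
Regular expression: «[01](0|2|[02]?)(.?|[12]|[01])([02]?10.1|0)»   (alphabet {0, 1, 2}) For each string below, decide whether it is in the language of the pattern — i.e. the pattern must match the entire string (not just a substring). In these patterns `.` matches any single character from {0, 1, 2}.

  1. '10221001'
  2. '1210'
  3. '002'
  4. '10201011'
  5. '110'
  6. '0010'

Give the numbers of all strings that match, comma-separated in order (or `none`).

1. '10221001' → match
2. '1210' → match
3. '002' → no match
4. '10201011' → match
5. '110' → match
6. '0010' → match

1, 2, 4, 5, 6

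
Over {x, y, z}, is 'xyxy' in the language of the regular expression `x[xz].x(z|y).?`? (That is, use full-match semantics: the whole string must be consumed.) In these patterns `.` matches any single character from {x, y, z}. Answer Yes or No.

No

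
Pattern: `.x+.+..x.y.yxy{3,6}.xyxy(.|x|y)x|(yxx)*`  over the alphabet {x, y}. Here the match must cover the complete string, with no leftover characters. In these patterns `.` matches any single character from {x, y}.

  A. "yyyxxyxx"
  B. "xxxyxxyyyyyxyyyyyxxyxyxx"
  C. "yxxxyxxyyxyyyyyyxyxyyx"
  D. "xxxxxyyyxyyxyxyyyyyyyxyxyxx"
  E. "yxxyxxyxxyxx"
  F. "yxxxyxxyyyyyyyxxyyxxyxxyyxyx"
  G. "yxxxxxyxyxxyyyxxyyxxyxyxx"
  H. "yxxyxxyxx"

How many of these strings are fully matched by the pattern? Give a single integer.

3

A → no match
B → no match
C → no match
D → match
E → match
F → no match
G → no match
H → match
Total matched: 3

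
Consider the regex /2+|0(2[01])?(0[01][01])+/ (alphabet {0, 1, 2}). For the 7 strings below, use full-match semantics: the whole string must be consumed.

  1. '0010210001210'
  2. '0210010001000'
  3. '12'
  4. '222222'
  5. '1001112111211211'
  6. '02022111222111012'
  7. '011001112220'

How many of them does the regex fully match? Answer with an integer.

1 → no match
2 → no match
3 → no match
4 → match
5 → no match
6 → no match
7 → no match
Total matched: 1

1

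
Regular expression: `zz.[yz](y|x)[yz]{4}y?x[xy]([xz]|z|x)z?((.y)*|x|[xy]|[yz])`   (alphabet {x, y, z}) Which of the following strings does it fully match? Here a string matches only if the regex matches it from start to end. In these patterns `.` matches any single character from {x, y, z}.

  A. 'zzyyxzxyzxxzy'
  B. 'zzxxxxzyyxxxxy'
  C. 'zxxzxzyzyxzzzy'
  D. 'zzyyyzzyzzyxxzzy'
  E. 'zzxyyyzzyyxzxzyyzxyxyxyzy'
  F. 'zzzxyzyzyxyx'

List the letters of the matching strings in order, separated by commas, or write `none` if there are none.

none

A → no match
B → no match
C → no match — must start with 'zz'
D → no match
E → no match
F. 'zzzxyzyzyxyx' → no match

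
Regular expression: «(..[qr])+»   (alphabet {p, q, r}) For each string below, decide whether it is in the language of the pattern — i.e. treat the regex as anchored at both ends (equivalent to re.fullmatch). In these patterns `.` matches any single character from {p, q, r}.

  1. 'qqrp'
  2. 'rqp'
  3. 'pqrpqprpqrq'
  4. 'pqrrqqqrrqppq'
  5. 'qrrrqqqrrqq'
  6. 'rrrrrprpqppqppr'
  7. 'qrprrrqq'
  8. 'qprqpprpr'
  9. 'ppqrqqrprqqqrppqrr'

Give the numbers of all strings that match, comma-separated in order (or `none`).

1 → no match
2 → no match
3 → no match
4 → no match
5 → no match
6 → no match
7 → no match
8 → no match
9 → no match

none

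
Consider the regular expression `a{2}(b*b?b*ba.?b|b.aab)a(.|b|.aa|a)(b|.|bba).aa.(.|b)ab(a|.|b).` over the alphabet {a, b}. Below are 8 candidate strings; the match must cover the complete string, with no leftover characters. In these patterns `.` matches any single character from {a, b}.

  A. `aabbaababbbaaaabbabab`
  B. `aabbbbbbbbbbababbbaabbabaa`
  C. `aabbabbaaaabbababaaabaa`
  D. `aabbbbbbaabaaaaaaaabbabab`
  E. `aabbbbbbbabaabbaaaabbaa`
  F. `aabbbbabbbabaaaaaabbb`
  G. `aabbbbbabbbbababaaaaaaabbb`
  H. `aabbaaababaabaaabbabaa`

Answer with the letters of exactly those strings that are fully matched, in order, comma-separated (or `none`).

A → match
B → match
C → no match
D → match
E → no match
F → no match
G → no match
H → no match

A, B, D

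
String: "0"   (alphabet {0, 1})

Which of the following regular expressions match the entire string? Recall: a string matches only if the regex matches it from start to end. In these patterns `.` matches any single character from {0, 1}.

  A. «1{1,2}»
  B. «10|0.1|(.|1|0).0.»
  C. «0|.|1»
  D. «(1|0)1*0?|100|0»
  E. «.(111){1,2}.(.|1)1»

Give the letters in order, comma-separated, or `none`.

A → no match — must start with "1"
B → no match
C → match
D → match
E → no match — must end with "1"

C, D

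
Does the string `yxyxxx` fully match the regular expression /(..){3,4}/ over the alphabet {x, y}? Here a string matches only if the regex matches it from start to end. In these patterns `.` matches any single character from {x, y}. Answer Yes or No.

Yes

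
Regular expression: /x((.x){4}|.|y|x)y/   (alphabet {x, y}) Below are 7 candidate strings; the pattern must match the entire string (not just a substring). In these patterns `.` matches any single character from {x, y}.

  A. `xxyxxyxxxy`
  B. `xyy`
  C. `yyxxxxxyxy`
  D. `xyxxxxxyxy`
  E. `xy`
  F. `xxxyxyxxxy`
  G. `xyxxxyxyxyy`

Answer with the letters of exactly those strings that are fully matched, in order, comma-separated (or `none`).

B, D, F

A → no match
B → match
C → no match — must start with `x`
D → match
E → no match
F → match
G → no match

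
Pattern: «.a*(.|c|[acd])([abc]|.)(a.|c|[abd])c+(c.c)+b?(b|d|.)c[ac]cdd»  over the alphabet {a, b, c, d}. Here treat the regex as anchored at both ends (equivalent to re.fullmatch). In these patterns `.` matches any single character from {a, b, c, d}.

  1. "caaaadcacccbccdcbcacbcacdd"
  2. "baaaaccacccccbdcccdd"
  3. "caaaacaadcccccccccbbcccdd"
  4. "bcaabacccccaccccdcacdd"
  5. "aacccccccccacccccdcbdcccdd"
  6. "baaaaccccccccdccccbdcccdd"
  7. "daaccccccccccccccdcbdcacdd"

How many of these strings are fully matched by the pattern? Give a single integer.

5

1 → no match
2 → match
3 → match
4 → no match
5 → match
6 → match
7 → match
Total matched: 5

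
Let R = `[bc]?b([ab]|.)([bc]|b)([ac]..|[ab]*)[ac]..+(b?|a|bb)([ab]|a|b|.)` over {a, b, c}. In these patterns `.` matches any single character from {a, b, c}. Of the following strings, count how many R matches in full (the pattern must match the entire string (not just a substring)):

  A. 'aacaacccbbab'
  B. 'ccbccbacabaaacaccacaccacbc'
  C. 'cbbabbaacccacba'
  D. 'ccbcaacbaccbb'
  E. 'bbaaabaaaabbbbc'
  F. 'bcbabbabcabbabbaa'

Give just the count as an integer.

A → no match
B → no match
C → no match
D → no match
E → no match
F → match
Total matched: 1

1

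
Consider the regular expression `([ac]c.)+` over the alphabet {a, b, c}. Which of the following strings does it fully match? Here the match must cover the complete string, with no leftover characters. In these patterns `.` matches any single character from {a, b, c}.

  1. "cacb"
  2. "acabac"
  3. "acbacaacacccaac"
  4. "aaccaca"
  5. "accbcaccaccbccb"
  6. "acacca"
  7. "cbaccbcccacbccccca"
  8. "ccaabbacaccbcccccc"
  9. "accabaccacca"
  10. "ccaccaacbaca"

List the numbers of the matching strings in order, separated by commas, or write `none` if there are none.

6, 10

1 → no match
2 → no match
3 → no match
4 → no match
5 → no match
6 → match
7 → no match
8 → no match
9 → no match
10 → match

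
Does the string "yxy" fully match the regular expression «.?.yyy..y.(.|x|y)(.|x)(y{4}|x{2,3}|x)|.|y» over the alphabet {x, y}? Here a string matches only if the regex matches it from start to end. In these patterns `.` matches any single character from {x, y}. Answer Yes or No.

No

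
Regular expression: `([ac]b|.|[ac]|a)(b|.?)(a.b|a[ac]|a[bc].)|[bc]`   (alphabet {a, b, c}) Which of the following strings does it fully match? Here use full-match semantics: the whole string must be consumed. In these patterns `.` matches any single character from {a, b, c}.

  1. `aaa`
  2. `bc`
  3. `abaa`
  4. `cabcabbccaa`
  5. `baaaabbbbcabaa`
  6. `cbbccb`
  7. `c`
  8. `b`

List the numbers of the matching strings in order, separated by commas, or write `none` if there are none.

1. `aaa` → match
2. `bc` → no match
3. `abaa` → match
4. `cabcabbccaa` → no match
5 → no match
6. `cbbccb` → no match
7. `c` → match
8. `b` → match

1, 3, 7, 8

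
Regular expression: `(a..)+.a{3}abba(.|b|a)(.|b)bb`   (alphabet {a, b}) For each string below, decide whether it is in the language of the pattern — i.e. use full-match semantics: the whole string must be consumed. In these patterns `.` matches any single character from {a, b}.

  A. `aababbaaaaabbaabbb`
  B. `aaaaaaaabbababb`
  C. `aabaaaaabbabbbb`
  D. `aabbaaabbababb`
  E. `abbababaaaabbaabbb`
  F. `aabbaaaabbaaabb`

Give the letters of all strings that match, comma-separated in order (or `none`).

A, B, C, E, F

A → match
B → match
C → match
D → no match
E → match
F → match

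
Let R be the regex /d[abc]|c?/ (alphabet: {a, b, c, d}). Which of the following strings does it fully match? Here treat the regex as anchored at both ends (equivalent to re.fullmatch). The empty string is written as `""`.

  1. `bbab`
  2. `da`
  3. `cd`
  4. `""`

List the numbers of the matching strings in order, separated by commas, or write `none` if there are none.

1. `bbab` → no match
2. `da` → match
3. `cd` → no match
4. `""` → match

2, 4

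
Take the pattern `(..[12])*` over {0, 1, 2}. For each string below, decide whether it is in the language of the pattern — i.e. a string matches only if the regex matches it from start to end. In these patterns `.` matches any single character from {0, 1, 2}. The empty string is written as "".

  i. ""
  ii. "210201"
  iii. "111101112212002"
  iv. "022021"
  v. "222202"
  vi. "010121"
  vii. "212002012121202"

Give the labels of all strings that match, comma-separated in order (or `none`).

i. "" → match
ii. "210201" → no match
iii → match
iv. "022021" → match
v. "222202" → match
vi. "010121" → no match
vii → match

i, iii, iv, v, vii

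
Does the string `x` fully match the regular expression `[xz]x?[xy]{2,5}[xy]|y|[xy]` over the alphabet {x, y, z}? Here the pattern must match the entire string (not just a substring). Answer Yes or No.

Yes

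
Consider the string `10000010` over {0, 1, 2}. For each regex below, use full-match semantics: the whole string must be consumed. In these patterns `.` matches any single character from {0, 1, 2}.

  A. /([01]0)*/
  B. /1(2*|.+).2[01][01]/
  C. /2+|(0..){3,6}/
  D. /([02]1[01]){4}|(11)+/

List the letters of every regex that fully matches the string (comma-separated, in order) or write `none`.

A → match
B → no match
C → no match
D → no match

A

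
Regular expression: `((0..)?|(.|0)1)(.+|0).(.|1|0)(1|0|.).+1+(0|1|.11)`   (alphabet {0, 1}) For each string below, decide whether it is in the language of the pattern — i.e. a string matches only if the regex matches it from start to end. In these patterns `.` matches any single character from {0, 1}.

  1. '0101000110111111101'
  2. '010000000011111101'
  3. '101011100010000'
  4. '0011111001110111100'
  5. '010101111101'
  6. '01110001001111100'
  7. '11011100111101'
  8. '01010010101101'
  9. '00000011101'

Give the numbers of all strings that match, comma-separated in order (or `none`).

1 → no match
2 → no match
3 → no match
4 → no match
5 → no match
6 → no match
7 → no match
8 → no match
9 → no match

none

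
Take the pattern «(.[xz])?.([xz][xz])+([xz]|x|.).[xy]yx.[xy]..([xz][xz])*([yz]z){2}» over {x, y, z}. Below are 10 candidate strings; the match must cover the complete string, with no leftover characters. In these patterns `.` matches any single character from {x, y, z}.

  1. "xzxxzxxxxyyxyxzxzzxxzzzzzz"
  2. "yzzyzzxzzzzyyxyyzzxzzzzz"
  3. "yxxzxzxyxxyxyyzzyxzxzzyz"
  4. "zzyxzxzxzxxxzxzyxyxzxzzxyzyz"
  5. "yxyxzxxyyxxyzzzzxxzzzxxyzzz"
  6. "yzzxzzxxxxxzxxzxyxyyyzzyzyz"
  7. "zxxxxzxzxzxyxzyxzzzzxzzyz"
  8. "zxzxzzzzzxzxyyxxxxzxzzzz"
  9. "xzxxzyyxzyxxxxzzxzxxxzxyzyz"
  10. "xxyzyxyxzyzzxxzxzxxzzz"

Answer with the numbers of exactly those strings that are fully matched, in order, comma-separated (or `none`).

1 → match
2 → no match
3 → no match
4 → no match
5 → no match
6 → no match
7 → no match
8 → no match
9 → no match
10 → no match

1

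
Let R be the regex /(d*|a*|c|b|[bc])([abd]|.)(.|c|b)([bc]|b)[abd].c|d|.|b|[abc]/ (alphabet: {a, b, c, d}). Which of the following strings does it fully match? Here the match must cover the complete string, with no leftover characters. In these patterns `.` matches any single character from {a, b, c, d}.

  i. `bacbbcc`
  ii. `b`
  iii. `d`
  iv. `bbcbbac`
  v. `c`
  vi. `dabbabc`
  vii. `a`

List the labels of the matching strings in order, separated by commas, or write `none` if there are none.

i → match
ii → match
iii → match
iv → match
v → match
vi → match
vii → match

i, ii, iii, iv, v, vi, vii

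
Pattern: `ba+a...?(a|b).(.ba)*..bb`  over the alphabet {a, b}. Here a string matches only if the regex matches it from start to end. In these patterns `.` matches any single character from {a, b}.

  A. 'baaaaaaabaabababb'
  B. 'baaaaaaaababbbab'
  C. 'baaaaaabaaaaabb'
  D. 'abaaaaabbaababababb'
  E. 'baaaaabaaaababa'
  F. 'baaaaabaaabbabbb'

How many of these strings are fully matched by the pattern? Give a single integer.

2

A → match
B → no match — must end with 'bb'
C → match
D → no match — must start with 'ba'
E → no match — must end with 'bb'
F → no match
Total matched: 2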